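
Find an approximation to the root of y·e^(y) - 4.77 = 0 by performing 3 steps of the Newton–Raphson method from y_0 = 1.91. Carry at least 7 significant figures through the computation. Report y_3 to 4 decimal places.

Newton update: y ← y − f(y)/f'(y).
f'(y) = (y + 1)·e^(y)
y_0 = 1.910000: f = 8.128400, f' = 19.651488 → y_1 = 1.910000 - (8.128400)/(19.651488) = 1.496372
y_1 = 1.496372: f = 1.911991, f' = 11.147452 → y_2 = 1.496372 - (1.911991)/(11.147452) = 1.324854
y_2 = 1.324854: f = 0.213619, f' = 8.745256 → y_3 = 1.324854 - (0.213619)/(8.745256) = 1.300427

1.3004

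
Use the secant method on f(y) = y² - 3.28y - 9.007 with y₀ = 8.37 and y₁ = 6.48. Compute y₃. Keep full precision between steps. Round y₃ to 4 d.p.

f(y_0) = 33.596300, f(y_1) = 11.729000
y_2 = 6.480000 - (11.729000)·(6.480000 - 8.370000)/(11.729000 - (33.596300)) = 5.466258; f(y_2) = 2.943647
y_3 = 5.466258 - (2.943647)·(5.466258 - 6.480000)/(2.943647 - (11.729000)) = 5.126590; f(y_3) = 0.459710

5.1266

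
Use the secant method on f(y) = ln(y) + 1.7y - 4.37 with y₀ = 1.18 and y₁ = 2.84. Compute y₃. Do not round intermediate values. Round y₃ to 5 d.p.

2.12551

f(y_0) = -2.198486, f(y_1) = 1.501804
y_2 = 2.840000 - (1.501804)·(2.840000 - 1.180000)/(1.501804 - (-2.198486)) = 2.166270; f(y_2) = 0.085667
y_3 = 2.166270 - (0.085667)·(2.166270 - 2.840000)/(0.085667 - (1.501804)) = 2.125514; f(y_3) = -0.002612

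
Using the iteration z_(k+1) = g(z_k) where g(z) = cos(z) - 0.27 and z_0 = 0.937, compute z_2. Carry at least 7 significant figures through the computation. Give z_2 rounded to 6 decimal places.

z_1 = g(0.937000) = 0.322208
z_2 = g(0.322208) = 0.678539

0.678539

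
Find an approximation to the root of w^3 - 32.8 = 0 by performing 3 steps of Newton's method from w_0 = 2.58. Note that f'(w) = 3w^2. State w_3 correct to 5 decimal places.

3.20106

Newton update: w ← w − f(w)/f'(w).
w_0 = 2.580000: f = -15.626488, f' = 19.969200 → w_1 = 2.580000 - (-15.626488)/(19.969200) = 3.362529
w_1 = 3.362529: f = 5.218791, f' = 33.919814 → w_2 = 3.362529 - (5.218791)/(33.919814) = 3.208673
w_2 = 3.208673: f = 0.235150, f' = 30.886743 → w_3 = 3.208673 - (0.235150)/(30.886743) = 3.201059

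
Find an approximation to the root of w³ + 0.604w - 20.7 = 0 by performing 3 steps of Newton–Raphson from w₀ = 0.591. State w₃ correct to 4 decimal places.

Newton update: w ← w − f(w)/f'(w).
f'(w) = 3w² + 0.604
w_0 = 0.591000: f = -20.136611, f' = 1.651843 → w_1 = 0.591000 - (-20.136611)/(1.651843) = 12.781390
w_1 = 12.781390: f = 2075.038226, f' = 490.695816 → w_2 = 12.781390 - (2075.038226)/(490.695816) = 8.552623
w_2 = 8.552623: f = 610.067673, f' = 220.046102 → w_3 = 8.552623 - (610.067673)/(220.046102) = 5.780170

5.7802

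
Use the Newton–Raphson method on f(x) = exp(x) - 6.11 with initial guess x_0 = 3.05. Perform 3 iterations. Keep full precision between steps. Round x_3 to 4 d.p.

Newton update: x ← x − f(x)/f'(x).
f'(x) = exp(x)
x_0 = 3.050000: f = 15.005344, f' = 21.115344 → x_1 = 3.050000 - (15.005344)/(21.115344) = 2.339363
x_1 = 2.339363: f = 4.264626, f' = 10.374626 → x_2 = 2.339363 - (4.264626)/(10.374626) = 1.928300
x_2 = 1.928300: f = 0.767807, f' = 6.877807 → x_3 = 1.928300 - (0.767807)/(6.877807) = 1.816664

1.8167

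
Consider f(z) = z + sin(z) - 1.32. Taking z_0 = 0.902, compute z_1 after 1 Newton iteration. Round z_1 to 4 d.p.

f'(z) = 1 + cos(z)
z_0 = 0.902000: f = 0.366569, f' = 1.620042 → z_1 = 0.902000 - (0.366569)/(1.620042) = 0.675729

0.6757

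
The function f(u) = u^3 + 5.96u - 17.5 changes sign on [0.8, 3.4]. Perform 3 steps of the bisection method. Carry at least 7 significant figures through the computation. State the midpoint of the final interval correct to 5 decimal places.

1.93750

f(0.800000) = -12.220000, f(3.400000) = 42.068000 (opposite signs)
step 1: m = 2.100000, f(m) = 4.277000 > 0 → root in [0.800000, 2.100000]
step 2: m = 1.450000, f(m) = -5.809375 < 0 → root in [1.450000, 2.100000]
step 3: m = 1.775000, f(m) = -1.328641 < 0 → root in [1.775000, 2.100000]
Midpoint of [1.775000, 2.100000] = 1.937500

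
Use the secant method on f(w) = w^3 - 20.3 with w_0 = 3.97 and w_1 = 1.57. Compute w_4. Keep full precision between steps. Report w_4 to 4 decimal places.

2.6665

f(w_0) = 42.270773, f(w_1) = -16.430107
w_2 = 1.570000 - (-16.430107)·(1.570000 - 3.970000)/(-16.430107 - (42.270773)) = 2.241749; f(w_2) = -9.034228
w_3 = 2.241749 - (-9.034228)·(2.241749 - 1.570000)/(-9.034228 - (-16.430107)) = 3.062305; f(w_3) = 8.417418
w_4 = 3.062305 - (8.417418)·(3.062305 - 2.241749)/(8.417418 - (-9.034228)) = 2.666528; f(w_4) = -1.339997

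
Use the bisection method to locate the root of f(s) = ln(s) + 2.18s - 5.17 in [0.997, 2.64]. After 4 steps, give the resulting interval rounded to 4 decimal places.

[2.0239, 2.1266]

f(0.997000) = -2.999545, f(2.640000) = 1.555979 (opposite signs)
step 1: m = 1.818500, f(m) = -0.607658 < 0 → root in [1.818500, 2.640000]
step 2: m = 2.229250, f(m) = 0.491430 > 0 → root in [1.818500, 2.229250]
step 3: m = 2.023875, f(m) = -0.052939 < 0 → root in [2.023875, 2.229250]
step 4: m = 2.126562, f(m) = 0.220413 > 0 → root in [2.023875, 2.126562]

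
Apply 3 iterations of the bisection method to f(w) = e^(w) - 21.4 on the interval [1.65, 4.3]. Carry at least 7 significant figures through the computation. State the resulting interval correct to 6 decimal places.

[2.975000, 3.306250]

f(1.650000) = -16.193020, f(4.300000) = 52.299794 (opposite signs)
step 1: m = 2.975000, f(m) = -1.810377 < 0 → root in [2.975000, 4.300000]
step 2: m = 3.637500, f(m) = 16.596726 > 0 → root in [2.975000, 3.637500]
step 3: m = 3.306250, f(m) = 5.882624 > 0 → root in [2.975000, 3.306250]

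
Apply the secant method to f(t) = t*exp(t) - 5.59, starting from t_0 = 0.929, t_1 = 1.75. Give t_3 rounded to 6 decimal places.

Secant update: t_(k+1) = t_k − f(t_k)·(t_k − t_(k-1))/(f(t_k) − f(t_(k-1))).
f(t_0) = -3.237794, f(t_1) = 4.480555
t_2 = 1.750000 - (4.480555)·(1.750000 - 0.929000)/(4.480555 - (-3.237794)) = 1.273404; f(t_2) = -1.040136
t_3 = 1.273404 - (-1.040136)·(1.273404 - 1.750000)/(-1.040136 - (4.480555)) = 1.363198; f(t_3) = -0.261706

1.363198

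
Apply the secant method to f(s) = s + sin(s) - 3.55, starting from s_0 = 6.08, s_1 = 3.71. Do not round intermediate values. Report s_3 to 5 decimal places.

5.15987

f(s_0) = 2.328210, f(s_1) = -0.378291
s_2 = 3.710000 - (-0.378291)·(3.710000 - 6.080000)/(-0.378291 - (2.328210)) = 4.041257; f(s_2) = -0.291861
s_3 = 4.041257 - (-0.291861)·(4.041257 - 3.710000)/(-0.291861 - (-0.378291)) = 5.159871; f(s_3) = 0.708331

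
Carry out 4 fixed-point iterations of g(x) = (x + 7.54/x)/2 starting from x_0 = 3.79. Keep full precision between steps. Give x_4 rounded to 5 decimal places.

2.74591

x_1 = g(3.790000) = 2.889723
x_2 = g(2.889723) = 2.749485
x_3 = g(2.749485) = 2.745908
x_4 = g(2.745908) = 2.745906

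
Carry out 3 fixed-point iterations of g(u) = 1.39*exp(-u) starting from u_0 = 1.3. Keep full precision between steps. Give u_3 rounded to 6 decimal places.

0.536662

u_1 = g(1.300000) = 0.378819
u_2 = g(0.378819) = 0.951690
u_3 = g(0.951690) = 0.536662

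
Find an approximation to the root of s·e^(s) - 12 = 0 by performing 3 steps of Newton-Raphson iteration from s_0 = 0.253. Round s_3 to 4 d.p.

5.7396

f'(s) = (s + 1)·e^(s)
s_0 = 0.253000: f = -11.674166, f' = 1.613718 → s_1 = 0.253000 - (-11.674166)/(1.613718) = 7.487329
s_1 = 7.487329: f = 13354.962240, f' = 15152.239974 → s_2 = 7.487329 - (13354.962240)/(15152.239974) = 6.605944
s_2 = 6.605944: f = 4872.947273, f' = 5624.424829 → s_3 = 6.605944 - (4872.947273)/(5624.424829) = 5.739554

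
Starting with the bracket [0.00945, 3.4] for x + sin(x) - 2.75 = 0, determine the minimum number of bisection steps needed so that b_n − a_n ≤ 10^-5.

Initial width b − a = 3.4 − 0.00945 = 3.390550.
After n steps the width is (b−a)/2^n; need (b−a)/2^n ≤ 10^-5.
So n ≥ log₂(3.390550/10^-5) = log₂(339055.0000) ≈ 18.3712.
Hence n = 19.

19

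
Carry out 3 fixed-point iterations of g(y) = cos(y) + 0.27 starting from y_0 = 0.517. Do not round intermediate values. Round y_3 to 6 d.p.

y_1 = g(0.517000) = 1.139306
y_2 = g(1.139306) = 0.688225
y_3 = g(0.688225) = 1.042375

1.042375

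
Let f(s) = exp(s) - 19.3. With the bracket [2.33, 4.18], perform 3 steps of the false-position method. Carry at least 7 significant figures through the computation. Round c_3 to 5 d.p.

2.87797

f(2.330000) = -9.022058, f(4.180000) = 46.065853
step 1: c = 2.632985, f(c) = -5.384756 < 0 → new bracket [2.632985, 4.180000]
step 2: c = 2.794894, f(c) = -2.939112 < 0 → new bracket [2.794894, 4.180000]
step 3: c = 2.877966, f(c) = -1.521916 < 0 → new bracket [2.877966, 4.180000]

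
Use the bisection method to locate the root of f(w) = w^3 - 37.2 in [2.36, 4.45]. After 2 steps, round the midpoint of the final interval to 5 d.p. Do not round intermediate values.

f(2.360000) = -24.055744, f(4.450000) = 50.921125 (opposite signs)
step 1: m = 3.405000, f(m) = 2.277655 > 0 → root in [2.360000, 3.405000]
step 2: m = 2.882500, f(m) = -13.249866 < 0 → root in [2.882500, 3.405000]
Midpoint of [2.882500, 3.405000] = 3.143750

3.14375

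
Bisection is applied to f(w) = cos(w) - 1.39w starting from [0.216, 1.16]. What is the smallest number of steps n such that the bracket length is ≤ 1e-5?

Initial width b − a = 1.16 − 0.216 = 0.944000.
After n steps the width is (b−a)/2^n; need (b−a)/2^n ≤ 1e-5.
So n ≥ log₂(0.944000/1e-5) = log₂(94400.0000) ≈ 16.5265.
Hence n = 17.

17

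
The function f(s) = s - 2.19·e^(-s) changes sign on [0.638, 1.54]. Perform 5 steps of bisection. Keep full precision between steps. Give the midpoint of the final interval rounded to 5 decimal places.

f(0.638000) = -0.519082, f(1.540000) = 1.070505 (opposite signs)
step 1: m = 1.089000, f(m) = 0.351949 > 0 → root in [0.638000, 1.089000]
step 2: m = 0.863500, f(m) = -0.059987 < 0 → root in [0.863500, 1.089000]
step 3: m = 0.976250, f(m) = 0.151231 > 0 → root in [0.863500, 0.976250]
step 4: m = 0.919875, f(m) = 0.047009 > 0 → root in [0.863500, 0.919875]
step 5: m = 0.891687, f(m) = -0.006132 < 0 → root in [0.891687, 0.919875]
Midpoint of [0.891687, 0.919875] = 0.905781

0.90578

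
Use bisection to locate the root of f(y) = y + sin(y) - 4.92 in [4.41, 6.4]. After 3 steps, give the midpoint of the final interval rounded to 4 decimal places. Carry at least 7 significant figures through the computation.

f(4.410000) = -1.464628, f(6.400000) = 1.596549 (opposite signs)
step 1: m = 5.405000, f(m) = -0.284581 < 0 → root in [5.405000, 6.400000]
step 2: m = 5.902500, f(m) = 0.610943 > 0 → root in [5.405000, 5.902500]
step 3: m = 5.653750, f(m) = 0.145062 > 0 → root in [5.405000, 5.653750]
Midpoint of [5.405000, 5.653750] = 5.529375

5.5294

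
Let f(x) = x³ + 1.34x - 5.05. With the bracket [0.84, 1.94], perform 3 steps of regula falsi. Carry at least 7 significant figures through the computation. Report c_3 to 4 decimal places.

f(0.840000) = -3.331696, f(1.940000) = 4.850984
step 1: c = 1.287881, f(c) = -1.188113 < 0 → new bracket [1.287881, 1.940000]
step 2: c = 1.416177, f(c) = -0.312101 < 0 → new bracket [1.416177, 1.940000]
step 3: c = 1.447841, f(c) = -0.074865 < 0 → new bracket [1.447841, 1.940000]

1.4478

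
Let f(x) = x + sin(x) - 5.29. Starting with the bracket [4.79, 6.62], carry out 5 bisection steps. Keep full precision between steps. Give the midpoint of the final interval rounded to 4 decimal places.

f(4.790000) = -1.496990, f(6.620000) = 1.660482 (opposite signs)
step 1: m = 5.705000, f(m) = -0.131505 < 0 → root in [5.705000, 6.620000]
step 2: m = 6.162500, f(m) = 0.752107 > 0 → root in [5.705000, 6.162500]
step 3: m = 5.933750, f(m) = 0.301383 > 0 → root in [5.705000, 5.933750]
step 4: m = 5.819375, f(m) = 0.082016 > 0 → root in [5.705000, 5.819375]
step 5: m = 5.762187, f(m) = -0.025558 < 0 → root in [5.762187, 5.819375]
Midpoint of [5.762187, 5.819375] = 5.790781

5.7908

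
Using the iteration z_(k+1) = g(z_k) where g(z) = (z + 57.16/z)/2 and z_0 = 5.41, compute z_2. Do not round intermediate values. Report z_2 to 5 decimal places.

7.57186

z_1 = g(5.410000) = 7.987810
z_2 = g(7.987810) = 7.571857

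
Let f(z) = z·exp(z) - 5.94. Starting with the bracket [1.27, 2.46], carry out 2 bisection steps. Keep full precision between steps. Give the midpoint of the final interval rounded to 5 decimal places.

f(1.270000) = -1.417717, f(2.460000) = 22.853836 (opposite signs)
step 1: m = 1.865000, f(m) = 6.100320 > 0 → root in [1.270000, 1.865000]
step 2: m = 1.567500, f(m) = 1.575609 > 0 → root in [1.270000, 1.567500]
Midpoint of [1.270000, 1.567500] = 1.418750

1.41875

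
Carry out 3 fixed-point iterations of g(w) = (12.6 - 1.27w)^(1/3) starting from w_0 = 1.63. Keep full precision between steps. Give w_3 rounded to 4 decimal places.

w_1 = g(1.630000) = 2.191836
w_2 = g(2.191836) = 2.141166
w_3 = g(2.141166) = 2.145834

2.1458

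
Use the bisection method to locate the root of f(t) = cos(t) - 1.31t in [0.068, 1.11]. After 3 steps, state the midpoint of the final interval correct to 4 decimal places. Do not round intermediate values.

0.6541

f(0.068000) = 0.908609, f(1.110000) = -1.009438 (opposite signs)
step 1: m = 0.589000, f(m) = 0.059907 > 0 → root in [0.589000, 1.110000]
step 2: m = 0.849500, f(m) = -0.452486 < 0 → root in [0.589000, 0.849500]
step 3: m = 0.719250, f(m) = -0.189917 < 0 → root in [0.589000, 0.719250]
Midpoint of [0.589000, 0.719250] = 0.654125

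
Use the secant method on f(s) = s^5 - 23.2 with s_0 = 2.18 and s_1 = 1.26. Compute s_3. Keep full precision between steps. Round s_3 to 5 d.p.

Secant update: s_(k+1) = s_k − f(s_k)·(s_k − s_(k-1))/(f(s_k) − f(s_(k-1))).
f(s_0) = 26.035967, f(s_1) = -20.024203
s_2 = 1.260000 - (-20.024203)·(1.260000 - 2.180000)/(-20.024203 - (26.035967)) = 1.659961; f(s_2) = -10.596554
s_3 = 1.659961 - (-10.596554)·(1.659961 - 1.260000)/(-10.596554 - (-20.024203)) = 2.109512; f(s_3) = 18.574354

2.10951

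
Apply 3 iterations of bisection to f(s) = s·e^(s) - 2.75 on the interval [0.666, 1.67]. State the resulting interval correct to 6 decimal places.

f(0.666000) = -1.453674, f(1.670000) = 6.121320 (opposite signs)
step 1: m = 1.168000, f(m) = 1.005768 > 0 → root in [0.666000, 1.168000]
step 2: m = 0.917000, f(m) = -0.455873 < 0 → root in [0.917000, 1.168000]
step 3: m = 1.042500, f(m) = 0.206842 > 0 → root in [0.917000, 1.042500]

[0.917000, 1.042500]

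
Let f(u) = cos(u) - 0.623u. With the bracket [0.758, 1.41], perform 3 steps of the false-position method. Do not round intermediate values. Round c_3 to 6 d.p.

0.942842

f(0.758000) = 0.253978, f(1.410000) = -0.718326
step 1: c = 0.928311, f(c) = 0.020850 > 0 → new bracket [0.928311, 1.410000]
step 2: c = 0.941898, f(c) = 0.001452 > 0 → new bracket [0.941898, 1.410000]
step 3: c = 0.942842, f(c) = 0.000100 > 0 → new bracket [0.942842, 1.410000]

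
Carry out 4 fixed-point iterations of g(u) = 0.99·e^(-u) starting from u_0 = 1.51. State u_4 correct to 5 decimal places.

0.63326

u_1 = g(1.510000) = 0.218701
u_2 = g(0.218701) = 0.795526
u_3 = g(0.795526) = 0.446830
u_4 = g(0.446830) = 0.633256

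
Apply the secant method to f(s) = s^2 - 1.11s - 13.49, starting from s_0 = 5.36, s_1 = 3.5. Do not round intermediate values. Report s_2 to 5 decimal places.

4.16129

f(s_0) = 9.290000, f(s_1) = -5.125000
s_2 = 3.500000 - (-5.125000)·(3.500000 - 5.360000)/(-5.125000 - (9.290000)) = 4.161290; f(s_2) = -0.792695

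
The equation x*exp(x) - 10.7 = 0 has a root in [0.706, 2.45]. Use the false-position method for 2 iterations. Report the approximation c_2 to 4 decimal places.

1.5912

f(0.706000) = -9.269735, f(2.450000) = 17.691449
step 1: c = 1.305618, f(c) = -5.882308 < 0 → new bracket [1.305618, 2.450000]
step 2: c = 1.591173, f(c) = -2.888125 < 0 → new bracket [1.591173, 2.450000]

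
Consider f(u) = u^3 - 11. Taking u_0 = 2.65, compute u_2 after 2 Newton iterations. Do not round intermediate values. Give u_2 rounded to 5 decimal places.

2.22580

f'(u) = 3u^2
u_0 = 2.650000: f = 7.609625, f' = 21.067500 → u_1 = 2.650000 - (7.609625)/(21.067500) = 2.288798
u_1 = 2.288798: f = 0.990087, f' = 15.715788 → u_2 = 2.288798 - (0.990087)/(15.715788) = 2.225798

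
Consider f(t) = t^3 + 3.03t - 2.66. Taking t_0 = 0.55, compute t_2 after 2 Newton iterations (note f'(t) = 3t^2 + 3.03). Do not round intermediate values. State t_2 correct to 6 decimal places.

0.742831

t_0 = 0.550000: f = -0.827125, f' = 3.937500 → t_1 = 0.550000 - (-0.827125)/(3.937500) = 0.760063
t_1 = 0.760063: f = 0.082078, f' = 4.763090 → t_2 = 0.760063 - (0.082078)/(4.763090) = 0.742831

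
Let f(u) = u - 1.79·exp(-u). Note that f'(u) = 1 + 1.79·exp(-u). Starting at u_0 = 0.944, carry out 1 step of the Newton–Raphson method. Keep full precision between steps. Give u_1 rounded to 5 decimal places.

0.79807

u_0 = 0.944000: f = 0.247567, f' = 1.696433 → u_1 = 0.944000 - (0.247567)/(1.696433) = 0.798066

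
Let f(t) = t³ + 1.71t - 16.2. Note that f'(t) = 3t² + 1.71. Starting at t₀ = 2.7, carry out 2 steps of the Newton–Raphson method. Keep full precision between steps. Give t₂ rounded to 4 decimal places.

2.3067

Newton update: t ← t − f(t)/f'(t).
t_0 = 2.700000: f = 8.100000, f' = 23.580000 → t_1 = 2.700000 - (8.100000)/(23.580000) = 2.356489
t_1 = 2.356489: f = 0.915267, f' = 18.369115 → t_2 = 2.356489 - (0.915267)/(18.369115) = 2.306662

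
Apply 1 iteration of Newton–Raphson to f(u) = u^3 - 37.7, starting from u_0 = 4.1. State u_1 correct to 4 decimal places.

f'(u) = 3u^2
u_0 = 4.100000: f = 31.221000, f' = 50.430000 → u_1 = 4.100000 - (31.221000)/(50.430000) = 3.480904

3.4809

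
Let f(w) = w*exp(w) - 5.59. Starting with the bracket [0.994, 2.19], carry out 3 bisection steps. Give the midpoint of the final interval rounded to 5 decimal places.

1.36775

f(0.994000) = -2.904191, f(2.190000) = 13.978117 (opposite signs)
step 1: m = 1.592000, f(m) = 2.232397 > 0 → root in [0.994000, 1.592000]
step 2: m = 1.293000, f(m) = -0.878694 < 0 → root in [1.293000, 1.592000]
step 3: m = 1.442500, f(m) = 0.513594 > 0 → root in [1.293000, 1.442500]
Midpoint of [1.293000, 1.442500] = 1.367750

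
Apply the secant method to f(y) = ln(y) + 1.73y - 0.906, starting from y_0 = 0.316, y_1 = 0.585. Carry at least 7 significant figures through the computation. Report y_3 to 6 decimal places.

0.715337

f(y_0) = -1.511333, f(y_1) = -0.430093
y_2 = 0.585000 - (-0.430093)·(0.585000 - 0.316000)/(-0.430093 - (-1.511333)) = 0.692002; f(y_2) = -0.077002
y_3 = 0.692002 - (-0.077002)·(0.692002 - 0.585000)/(-0.077002 - (-0.430093)) = 0.715337; f(y_3) = -0.003468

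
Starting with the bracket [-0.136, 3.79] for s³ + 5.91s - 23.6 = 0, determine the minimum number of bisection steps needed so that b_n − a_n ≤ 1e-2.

9

Initial width b − a = 3.79 − -0.136 = 3.926000.
After n steps the width is (b−a)/2^n; need (b−a)/2^n ≤ 1e-2.
So n ≥ log₂(3.926000/1e-2) = log₂(392.6000) ≈ 8.6169.
Hence n = 9.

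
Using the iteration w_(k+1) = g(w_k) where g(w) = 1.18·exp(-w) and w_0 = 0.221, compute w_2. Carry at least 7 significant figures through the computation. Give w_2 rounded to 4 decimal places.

w_1 = g(0.221000) = 0.946026
w_2 = g(0.946026) = 0.458172

0.4582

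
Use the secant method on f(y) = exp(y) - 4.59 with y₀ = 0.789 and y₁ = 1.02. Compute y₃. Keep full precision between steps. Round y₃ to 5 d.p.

1.46392

f(y_0) = -2.388806, f(y_1) = -1.816805
y_2 = 1.020000 - (-1.816805)·(1.020000 - 0.789000)/(-1.816805 - (-2.388806)) = 1.753709; f(y_2) = 1.185986
y_3 = 1.753709 - (1.185986)·(1.753709 - 1.020000)/(1.185986 - (-1.816805)) = 1.463922; f(y_3) = -0.267118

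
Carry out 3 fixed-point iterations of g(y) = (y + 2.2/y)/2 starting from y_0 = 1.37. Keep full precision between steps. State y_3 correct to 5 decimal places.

1.48324

y_1 = g(1.370000) = 1.487920
y_2 = g(1.487920) = 1.483247
y_3 = g(1.483247) = 1.483240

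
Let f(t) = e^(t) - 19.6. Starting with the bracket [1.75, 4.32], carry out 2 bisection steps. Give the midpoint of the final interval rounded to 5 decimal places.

f(1.750000) = -13.845397, f(4.320000) = 55.588628 (opposite signs)
step 1: m = 3.035000, f(m) = 1.200978 > 0 → root in [1.750000, 3.035000]
step 2: m = 2.392500, f(m) = -8.659188 < 0 → root in [2.392500, 3.035000]
Midpoint of [2.392500, 3.035000] = 2.713750

2.71375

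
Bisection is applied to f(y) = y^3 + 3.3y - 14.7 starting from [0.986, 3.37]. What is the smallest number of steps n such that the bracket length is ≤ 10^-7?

Initial width b − a = 3.37 − 0.986 = 2.384000.
After n steps the width is (b−a)/2^n; need (b−a)/2^n ≤ 10^-7.
So n ≥ log₂(2.384000/10^-7) = log₂(23840000.0000) ≈ 24.5069.
Hence n = 25.

25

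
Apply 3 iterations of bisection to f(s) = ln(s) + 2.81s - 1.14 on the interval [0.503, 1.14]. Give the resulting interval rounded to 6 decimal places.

f(0.503000) = -0.413735, f(1.140000) = 2.194428 (opposite signs)
step 1: m = 0.821500, f(m) = 0.971792 > 0 → root in [0.503000, 0.821500]
step 2: m = 0.662250, f(m) = 0.308810 > 0 → root in [0.503000, 0.662250]
step 3: m = 0.582625, f(m) = -0.043035 < 0 → root in [0.582625, 0.662250]

[0.582625, 0.662250]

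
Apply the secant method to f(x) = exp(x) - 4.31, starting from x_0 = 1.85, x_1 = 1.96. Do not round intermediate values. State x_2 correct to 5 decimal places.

1.54509

f(x_0) = 2.049820, f(x_1) = 2.789327
x_2 = 1.960000 - (2.789327)·(1.960000 - 1.850000)/(2.789327 - (2.049820)) = 1.545094; f(x_2) = 0.378413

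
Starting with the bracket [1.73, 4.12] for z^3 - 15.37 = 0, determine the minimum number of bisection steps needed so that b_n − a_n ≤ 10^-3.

Initial width b − a = 4.12 − 1.73 = 2.390000.
After n steps the width is (b−a)/2^n; need (b−a)/2^n ≤ 10^-3.
So n ≥ log₂(2.390000/10^-3) = log₂(2390.0000) ≈ 11.2228.
Hence n = 12.

12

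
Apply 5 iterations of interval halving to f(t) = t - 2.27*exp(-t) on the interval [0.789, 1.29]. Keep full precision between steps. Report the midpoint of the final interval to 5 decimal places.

f(0.789000) = -0.242258, f(1.290000) = 0.665135 (opposite signs)
step 1: m = 1.039500, f(m) = 0.236757 > 0 → root in [0.789000, 1.039500]
step 2: m = 0.914250, f(m) = 0.004395 > 0 → root in [0.789000, 0.914250]
step 3: m = 0.851625, f(m) = -0.117032 < 0 → root in [0.851625, 0.914250]
step 4: m = 0.882938, f(m) = -0.055858 < 0 → root in [0.882938, 0.914250]
step 5: m = 0.898594, f(m) = -0.025618 < 0 → root in [0.898594, 0.914250]
Midpoint of [0.898594, 0.914250] = 0.906422

0.90642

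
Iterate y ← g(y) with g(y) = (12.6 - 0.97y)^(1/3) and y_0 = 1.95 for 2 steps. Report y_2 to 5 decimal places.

y_1 = g(1.950000) = 2.204159
y_2 = g(2.204159) = 2.187112

2.18711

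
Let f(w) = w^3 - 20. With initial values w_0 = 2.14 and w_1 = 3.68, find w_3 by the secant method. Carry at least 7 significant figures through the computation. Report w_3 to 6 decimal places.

f(w_0) = -10.199656, f(w_1) = 29.836032
w_2 = 3.680000 - (29.836032)·(3.680000 - 2.140000)/(29.836032 - (-10.199656)) = 2.532337; f(w_2) = -3.760810
w_3 = 2.532337 - (-3.760810)·(2.532337 - 3.680000)/(-3.760810 - (29.836032)) = 2.660805; f(w_3) = -1.161802

2.660805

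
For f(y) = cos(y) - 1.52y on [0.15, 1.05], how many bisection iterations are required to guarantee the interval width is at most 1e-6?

Initial width b − a = 1.05 − 0.15 = 0.900000.
After n steps the width is (b−a)/2^n; need (b−a)/2^n ≤ 1e-6.
So n ≥ log₂(0.900000/1e-6) = log₂(900000.0000) ≈ 19.7796.
Hence n = 20.

20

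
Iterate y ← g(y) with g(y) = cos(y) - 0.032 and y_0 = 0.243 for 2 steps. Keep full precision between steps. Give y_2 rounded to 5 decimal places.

0.55890

y_1 = g(0.243000) = 0.938620
y_2 = g(0.938620) = 0.558901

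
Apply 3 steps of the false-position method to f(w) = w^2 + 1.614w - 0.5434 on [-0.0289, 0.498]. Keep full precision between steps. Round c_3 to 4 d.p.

0.2857

f(-0.028900) = -0.589209, f(0.498000) = 0.508376
step 1: c = 0.253952, f(c) = -0.069029 < 0 → new bracket [0.253952, 0.498000]
step 2: c = 0.283128, f(c) = -0.006269 < 0 → new bracket [0.283128, 0.498000]
step 3: c = 0.285746, f(c) = -0.000556 < 0 → new bracket [0.285746, 0.498000]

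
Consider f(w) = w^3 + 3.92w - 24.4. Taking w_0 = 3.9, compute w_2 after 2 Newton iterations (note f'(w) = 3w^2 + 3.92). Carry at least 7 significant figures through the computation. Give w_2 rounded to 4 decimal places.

2.5073

w_0 = 3.900000: f = 50.207000, f' = 49.550000 → w_1 = 3.900000 - (50.207000)/(49.550000) = 2.886741
w_1 = 2.886741: f = 10.972018, f' = 28.919815 → w_2 = 2.886741 - (10.972018)/(28.919815) = 2.507346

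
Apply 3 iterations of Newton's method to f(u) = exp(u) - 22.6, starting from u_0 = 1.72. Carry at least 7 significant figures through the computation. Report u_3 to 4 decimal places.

3.3903

f'(u) = exp(u)
u_0 = 1.720000: f = -17.015472, f' = 5.584528 → u_1 = 1.720000 - (-17.015472)/(5.584528) = 4.766895
u_1 = 4.766895: f = 94.953664, f' = 117.553664 → u_2 = 4.766895 - (94.953664)/(117.553664) = 3.959148
u_2 = 3.959148: f = 29.812628, f' = 52.412628 → u_3 = 3.959148 - (29.812628)/(52.412628) = 3.390341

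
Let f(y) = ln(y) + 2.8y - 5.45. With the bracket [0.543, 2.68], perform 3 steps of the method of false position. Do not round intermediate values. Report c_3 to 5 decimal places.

1.74797

f(0.543000) = -4.540246, f(2.680000) = 3.039817
step 1: c = 1.823003, f(c) = 0.254895 > 0 → new bracket [0.543000, 1.823003]
step 2: c = 1.754962, f(c) = 0.026342 > 0 → new bracket [0.543000, 1.754962]
step 3: c = 1.747971, f(c) = 0.002775 > 0 → new bracket [0.543000, 1.747971]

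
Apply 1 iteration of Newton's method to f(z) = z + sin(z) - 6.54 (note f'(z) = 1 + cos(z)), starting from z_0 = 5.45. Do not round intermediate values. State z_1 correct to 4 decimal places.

z_0 = 5.450000: f = -1.830077, f' = 1.672522 → z_1 = 5.450000 - (-1.830077)/(1.672522) = 6.544202

6.5442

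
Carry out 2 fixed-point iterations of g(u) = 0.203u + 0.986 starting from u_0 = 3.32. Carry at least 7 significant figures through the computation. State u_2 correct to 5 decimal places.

1.32297

u_1 = g(3.320000) = 1.659960
u_2 = g(1.659960) = 1.322972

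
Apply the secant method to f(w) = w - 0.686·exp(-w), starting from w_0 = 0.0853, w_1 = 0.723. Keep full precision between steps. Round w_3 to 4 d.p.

Secant update: w_(k+1) = w_k − f(w_k)·(w_k − w_(k-1))/(f(w_k) − f(w_(k-1))).
f(w_0) = -0.544610, f(w_1) = 0.390088
w_2 = 0.723000 - (0.390088)·(0.723000 - 0.085300)/(0.390088 - (-0.544610)) = 0.456862; f(w_2) = 0.022440
w_3 = 0.456862 - (0.022440)·(0.456862 - 0.723000)/(0.022440 - (0.390088)) = 0.440618; f(w_3) = -0.000919

0.4406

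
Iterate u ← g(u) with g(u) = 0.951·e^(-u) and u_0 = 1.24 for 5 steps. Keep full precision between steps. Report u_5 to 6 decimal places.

u_1 = g(1.240000) = 0.275204
u_2 = g(0.275204) = 0.722205
u_3 = g(0.722205) = 0.461882
u_4 = g(0.461882) = 0.599222
u_5 = g(0.599222) = 0.522326

0.522326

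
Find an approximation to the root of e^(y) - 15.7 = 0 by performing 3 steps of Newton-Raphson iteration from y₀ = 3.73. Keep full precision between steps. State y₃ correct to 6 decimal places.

Newton update: y ← y − f(y)/f'(y).
f'(y) = e^(y)
y_0 = 3.730000: f = 25.979108, f' = 41.679108 → y_1 = 3.730000 - (25.979108)/(41.679108) = 3.106688
y_1 = 3.106688: f = 6.646898, f' = 22.346898 → y_2 = 3.106688 - (6.646898)/(22.346898) = 2.809246
y_2 = 2.809246: f = 0.897397, f' = 16.597397 → y_3 = 2.809246 - (0.897397)/(16.597397) = 2.755177

2.755177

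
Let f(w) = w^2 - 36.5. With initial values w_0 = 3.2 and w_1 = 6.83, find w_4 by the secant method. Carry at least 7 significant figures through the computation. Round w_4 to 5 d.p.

Secant update: w_(k+1) = w_k − f(w_k)·(w_k − w_(k-1))/(f(w_k) − f(w_(k-1))).
f(w_0) = -26.260000, f(w_1) = 10.148900
w_2 = 6.830000 - (10.148900)·(6.830000 - 3.200000)/(10.148900 - (-26.260000)) = 5.818146; f(w_2) = -2.649182
w_3 = 5.818146 - (-2.649182)·(5.818146 - 6.830000)/(-2.649182 - (10.148900)) = 6.027598; f(w_3) = -0.168065
w_4 = 6.027598 - (-0.168065)·(6.027598 - 5.818146)/(-0.168065 - (-2.649182)) = 6.041786; f(w_4) = 0.003173

6.04179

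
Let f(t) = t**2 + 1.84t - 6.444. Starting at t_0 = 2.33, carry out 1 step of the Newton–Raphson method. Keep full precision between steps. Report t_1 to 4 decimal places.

1.8266

f'(t) = 2t + 1.84
t_0 = 2.330000: f = 3.272100, f' = 6.500000 → t_1 = 2.330000 - (3.272100)/(6.500000) = 1.826600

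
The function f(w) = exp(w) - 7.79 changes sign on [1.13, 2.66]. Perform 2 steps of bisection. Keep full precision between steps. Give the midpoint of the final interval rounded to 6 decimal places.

2.086250

f(1.130000) = -4.694343, f(2.660000) = 6.506289 (opposite signs)
step 1: m = 1.895000, f(m) = -1.137452 < 0 → root in [1.895000, 2.660000]
step 2: m = 2.277500, f(m) = 1.962269 > 0 → root in [1.895000, 2.277500]
Midpoint of [1.895000, 2.277500] = 2.086250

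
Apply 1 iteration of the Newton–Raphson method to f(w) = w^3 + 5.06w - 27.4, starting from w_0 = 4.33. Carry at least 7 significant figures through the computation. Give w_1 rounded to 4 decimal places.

Newton update: w ← w − f(w)/f'(w).
f'(w) = 3w^2 + 5.06
w_0 = 4.330000: f = 75.692537, f' = 61.306700 → w_1 = 4.330000 - (75.692537)/(61.306700) = 3.095346

3.0953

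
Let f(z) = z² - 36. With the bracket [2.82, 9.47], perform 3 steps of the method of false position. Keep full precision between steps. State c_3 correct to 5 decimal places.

f(2.820000) = -28.047600, f(9.470000) = 53.680900
step 1: c = 5.102148, f(c) = -9.968085 < 0 → new bracket [5.102148, 9.470000]
step 2: c = 5.786199, f(c) = -2.519906 < 0 → new bracket [5.786199, 9.470000]
step 3: c = 5.951371, f(c) = -0.581181 < 0 → new bracket [5.951371, 9.470000]

5.95137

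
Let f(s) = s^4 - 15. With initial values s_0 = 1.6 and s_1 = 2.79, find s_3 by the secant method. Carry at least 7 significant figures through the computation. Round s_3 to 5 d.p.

1.88209

f(s_0) = -8.446400, f(s_1) = 45.592213
s_2 = 2.790000 - (45.592213)·(2.790000 - 1.600000)/(45.592213 - (-8.446400)) = 1.786001; f(s_2) = -4.825187
s_3 = 1.786001 - (-4.825187)·(1.786001 - 2.790000)/(-4.825187 - (45.592213)) = 1.882088; f(s_3) = -2.452423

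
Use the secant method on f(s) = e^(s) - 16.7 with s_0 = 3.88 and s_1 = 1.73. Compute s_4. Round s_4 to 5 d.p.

f(s_0) = 31.724215, f(s_1) = -11.059346
s_2 = 1.730000 - (-11.059346)·(1.730000 - 3.880000)/(-11.059346 - (31.724215)) = 2.285765; f(s_2) = -6.866797
s_3 = 2.285765 - (-6.866797)·(2.285765 - 1.730000)/(-6.866797 - (-11.059346)) = 3.196028; f(s_3) = 7.735280
s_4 = 3.196028 - (7.735280)·(3.196028 - 2.285765)/(7.735280 - (-6.866797)) = 2.713827; f(s_4) = -1.613103

2.71383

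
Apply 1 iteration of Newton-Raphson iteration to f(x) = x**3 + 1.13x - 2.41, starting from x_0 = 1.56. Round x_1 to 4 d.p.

Newton update: x ← x − f(x)/f'(x).
f'(x) = 3x**2 + 1.13
x_0 = 1.560000: f = 3.149216, f' = 8.430800 → x_1 = 1.560000 - (3.149216)/(8.430800) = 1.186463

1.1865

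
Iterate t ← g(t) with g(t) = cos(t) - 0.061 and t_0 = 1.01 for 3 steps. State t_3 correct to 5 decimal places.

t_1 = g(1.010000) = 0.470861
t_2 = g(0.470861) = 0.830178
t_3 = g(0.830178) = 0.613744

0.61374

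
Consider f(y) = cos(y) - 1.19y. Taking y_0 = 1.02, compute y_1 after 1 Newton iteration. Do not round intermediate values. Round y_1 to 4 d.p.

Newton update: y ← y − f(y)/f'(y).
f'(y) = -sin(y) - 1.19
y_0 = 1.020000: f = -0.690434, f' = -2.042108 → y_1 = 1.020000 - (-0.690434)/(-2.042108) = 0.681901

0.6819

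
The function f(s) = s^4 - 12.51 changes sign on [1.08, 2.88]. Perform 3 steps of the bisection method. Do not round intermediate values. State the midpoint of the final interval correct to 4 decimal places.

f(1.080000) = -11.149511, f(2.880000) = 56.287071 (opposite signs)
step 1: m = 1.980000, f(m) = 2.859536 > 0 → root in [1.080000, 1.980000]
step 2: m = 1.530000, f(m) = -7.030187 < 0 → root in [1.530000, 1.980000]
step 3: m = 1.755000, f(m) = -3.023446 < 0 → root in [1.755000, 1.980000]
Midpoint of [1.755000, 1.980000] = 1.867500

1.8675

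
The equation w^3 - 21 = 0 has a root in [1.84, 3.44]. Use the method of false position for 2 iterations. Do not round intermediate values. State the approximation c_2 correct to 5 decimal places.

2.70735

f(1.840000) = -14.770496, f(3.440000) = 19.707584
step 1: c = 2.525444, f(c) = -4.893053 < 0 → new bracket [2.525444, 3.440000]
step 2: c = 2.707349, f(c) = -1.155846 < 0 → new bracket [2.707349, 3.440000]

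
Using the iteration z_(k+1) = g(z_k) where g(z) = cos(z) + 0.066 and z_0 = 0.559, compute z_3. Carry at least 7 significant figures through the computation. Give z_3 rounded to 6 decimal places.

0.845611

z_1 = g(0.559000) = 0.913786
z_2 = g(0.913786) = 0.676752
z_3 = g(0.676752) = 0.845611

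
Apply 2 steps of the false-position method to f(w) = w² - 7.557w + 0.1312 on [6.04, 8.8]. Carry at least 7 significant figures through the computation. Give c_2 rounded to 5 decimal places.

f(6.040000) = -9.031480, f(8.800000) = 11.069600
step 1: c = 7.280077, f(c) = -1.884822 < 0 → new bracket [7.280077, 8.800000]
step 2: c = 7.501220, f(c) = -0.287216 < 0 → new bracket [7.501220, 8.800000]

7.50122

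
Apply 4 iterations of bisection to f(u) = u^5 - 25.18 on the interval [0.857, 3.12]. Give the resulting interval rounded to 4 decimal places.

f(0.857000) = -24.717721, f(3.120000) = 270.466655 (opposite signs)
step 1: m = 1.988500, f(m) = 5.910519 > 0 → root in [0.857000, 1.988500]
step 2: m = 1.422750, f(m) = -19.350343 < 0 → root in [1.422750, 1.988500]
step 3: m = 1.705625, f(m) = -10.744968 < 0 → root in [1.705625, 1.988500]
step 4: m = 1.847063, f(m) = -3.681510 < 0 → root in [1.847063, 1.988500]

[1.8471, 1.9885]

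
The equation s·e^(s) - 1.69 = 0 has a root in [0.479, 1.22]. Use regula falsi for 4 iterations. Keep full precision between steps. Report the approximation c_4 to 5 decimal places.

0.77437

False-position update: c = (a·f(b) − b·f(a))/(f(b) − f(a)); replace the endpoint whose sign matches f(c).
f(0.479000) = -0.916674, f(1.220000) = 2.442369
step 1: c = 0.681217, f(c) = -0.343724 < 0 → new bracket [0.681217, 1.220000]
step 2: c = 0.747687, f(c) = -0.110802 < 0 → new bracket [0.747687, 1.220000]
step 3: c = 0.768185, f(c) = -0.033910 < 0 → new bracket [0.768185, 1.220000]
step 4: c = 0.774372, f(c) = -0.010210 < 0 → new bracket [0.774372, 1.220000]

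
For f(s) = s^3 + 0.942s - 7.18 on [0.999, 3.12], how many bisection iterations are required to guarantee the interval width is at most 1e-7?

25

Initial width b − a = 3.12 − 0.999 = 2.121000.
After n steps the width is (b−a)/2^n; need (b−a)/2^n ≤ 1e-7.
So n ≥ log₂(2.121000/1e-7) = log₂(21210000.0000) ≈ 24.3382.
Hence n = 25.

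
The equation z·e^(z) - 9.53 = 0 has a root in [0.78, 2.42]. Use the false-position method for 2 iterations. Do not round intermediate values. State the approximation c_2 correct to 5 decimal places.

f(0.780000) = -7.828452, f(2.420000) = 17.684980
step 1: c = 1.283212, f(c) = -4.899902 < 0 → new bracket [1.283212, 2.420000]
step 2: c = 1.529844, f(c) = -2.466016 < 0 → new bracket [1.529844, 2.420000]

1.52984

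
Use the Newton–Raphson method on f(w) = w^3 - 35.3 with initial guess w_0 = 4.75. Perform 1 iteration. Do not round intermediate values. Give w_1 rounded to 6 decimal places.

3.688181

Newton update: w ← w − f(w)/f'(w).
f'(w) = 3w^2
w_0 = 4.750000: f = 71.871875, f' = 67.687500 → w_1 = 4.750000 - (71.871875)/(67.687500) = 3.688181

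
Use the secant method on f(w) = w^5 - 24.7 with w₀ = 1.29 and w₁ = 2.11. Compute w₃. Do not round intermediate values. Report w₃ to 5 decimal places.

1.86580

f(w_0) = -21.127695, f(w_1) = 17.122720
w_2 = 2.110000 - (17.122720)·(2.110000 - 1.290000)/(17.122720 - (-21.127695)) = 1.742929; f(w_2) = -8.615852
w_3 = 1.742929 - (-8.615852)·(1.742929 - 2.110000)/(-8.615852 - (17.122720)) = 1.865804; f(w_3) = -2.088470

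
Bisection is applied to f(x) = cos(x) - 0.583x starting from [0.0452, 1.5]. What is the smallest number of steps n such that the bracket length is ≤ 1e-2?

8

Initial width b − a = 1.5 − 0.0452 = 1.454800.
After n steps the width is (b−a)/2^n; need (b−a)/2^n ≤ 1e-2.
So n ≥ log₂(1.454800/1e-2) = log₂(145.4800) ≈ 7.1847.
Hence n = 8.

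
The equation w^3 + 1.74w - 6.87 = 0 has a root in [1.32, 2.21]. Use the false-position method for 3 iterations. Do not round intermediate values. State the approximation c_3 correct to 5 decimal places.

1.59358

False-position update: c = (a·f(b) − b·f(a))/(f(b) − f(a)); replace the endpoint whose sign matches f(c).
f(1.320000) = -2.273232, f(2.210000) = 7.769261
step 1: c = 1.521462, f(c) = -0.700709 < 0 → new bracket [1.521462, 2.210000]
step 2: c = 1.578423, f(c) = -0.191027 < 0 → new bracket [1.578423, 2.210000]
step 3: c = 1.593580, f(c) = -0.050282 < 0 → new bracket [1.593580, 2.210000]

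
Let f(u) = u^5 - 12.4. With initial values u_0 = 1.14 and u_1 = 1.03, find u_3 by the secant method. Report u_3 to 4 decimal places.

f(u_0) = -10.474585, f(u_1) = -11.240726
u_2 = 1.030000 - (-11.240726)·(1.030000 - 1.140000)/(-11.240726 - (-10.474585)) = 2.643907; f(u_2) = 116.790691
u_3 = 2.643907 - (116.790691)·(2.643907 - 1.030000)/(116.790691 - (-11.240726)) = 1.171696; f(u_3) = -10.191619

1.1717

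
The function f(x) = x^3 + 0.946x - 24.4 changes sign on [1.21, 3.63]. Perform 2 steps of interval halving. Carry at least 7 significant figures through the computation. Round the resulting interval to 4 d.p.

[2.4200, 3.0250]

f(1.210000) = -21.483779, f(3.630000) = 26.866127 (opposite signs)
step 1: m = 2.420000, f(m) = -7.938192 < 0 → root in [2.420000, 3.630000]
step 2: m = 3.025000, f(m) = 6.142291 > 0 → root in [2.420000, 3.025000]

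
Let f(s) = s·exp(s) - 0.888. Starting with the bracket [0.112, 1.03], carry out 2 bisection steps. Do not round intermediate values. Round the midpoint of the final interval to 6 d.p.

0.456250

f(0.112000) = -0.762727, f(1.030000) = 1.997098 (opposite signs)
step 1: m = 0.571000, f(m) = 0.122691 > 0 → root in [0.112000, 0.571000]
step 2: m = 0.341500, f(m) = -0.407490 < 0 → root in [0.341500, 0.571000]
Midpoint of [0.341500, 0.571000] = 0.456250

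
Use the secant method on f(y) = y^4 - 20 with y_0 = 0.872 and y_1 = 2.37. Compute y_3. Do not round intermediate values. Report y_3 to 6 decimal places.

Secant update: y_(k+1) = y_k − f(y_k)·(y_k − y_(k-1))/(f(y_k) − f(y_(k-1))).
f(y_0) = -19.421816, f(y_1) = 11.549566
y_2 = 2.370000 - (11.549566)·(2.370000 - 0.872000)/(11.549566 - (-19.421816)) = 1.811379; f(y_2) = -9.234411
y_3 = 1.811379 - (-9.234411)·(1.811379 - 2.370000)/(-9.234411 - (11.549566)) = 2.059577; f(y_3) = -2.006645

2.059577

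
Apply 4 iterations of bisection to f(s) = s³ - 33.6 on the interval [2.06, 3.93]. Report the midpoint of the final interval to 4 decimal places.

f(2.060000) = -24.858184, f(3.930000) = 27.098457 (opposite signs)
step 1: m = 2.995000, f(m) = -6.734775 < 0 → root in [2.995000, 3.930000]
step 2: m = 3.462500, f(m) = 7.911588 > 0 → root in [2.995000, 3.462500]
step 3: m = 3.228750, f(m) = 0.059159 > 0 → root in [2.995000, 3.228750]
step 4: m = 3.111875, f(m) = -3.465331 < 0 → root in [3.111875, 3.228750]
Midpoint of [3.111875, 3.228750] = 3.170313

3.1703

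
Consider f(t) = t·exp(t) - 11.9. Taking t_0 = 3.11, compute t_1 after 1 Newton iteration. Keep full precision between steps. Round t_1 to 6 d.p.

f'(t) = (t + 1)·exp(t)
t_0 = 3.110000: f = 57.829448, f' = 92.150492 → t_1 = 3.110000 - (57.829448)/(92.150492) = 2.482446

2.482446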